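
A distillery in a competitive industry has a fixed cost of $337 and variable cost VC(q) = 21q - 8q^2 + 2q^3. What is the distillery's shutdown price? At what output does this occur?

The shutdown price is the minimum of AVC. VC = 21q - 8q^2 + 2q^3, so AVC = 21 - 8q + 2q^2.
At the minimum of AVC, MC = AVC. MC = 21 - 16q + 6q^2; setting MC = AVC gives 4q^2 - 8q = 0, so q = 2. min AVC = 13.
The firm shuts down for any P below $13.

$13 per unit, at q = 2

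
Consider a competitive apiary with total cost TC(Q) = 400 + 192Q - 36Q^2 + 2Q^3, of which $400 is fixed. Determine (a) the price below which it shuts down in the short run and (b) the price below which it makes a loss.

Shutdown price = min AVC. AVC = 192 - 36Q + 2Q^2, with vertex at Q = 9 and minimum $30.
ATC = 400/Q + 192 - 36Q + 2Q^2. Setting dATC/dQ = −400/Q^2 − 36 + 4Q = 0 gives Q = 10 (since 4·10^3 − 36·10^2 = 400).
min ATC = 400/10 + 192 − 36·10 + 2·10^2 = $72. That is the break-even price.
For $30 ≤ P < $72 the firm produces at a loss; below $30 it shuts down.

Shutdown price = $30; break-even price = $72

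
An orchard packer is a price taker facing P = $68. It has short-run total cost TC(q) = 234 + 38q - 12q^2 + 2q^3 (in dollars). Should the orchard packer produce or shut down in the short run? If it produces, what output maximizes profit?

Variable cost is VC = 38q - 12q^2 + 2q^3, so AVC = VC/q = 38 - 12q + 2q^2 and MC = dTC/dq = 38 - 24q + 6q^2.
AVC hits its minimum where MC = AVC, at q = 3, giving min AVC = 38 - 12·3 + 2·3^2 = $20.
Since P = $68 ≥ min AVC = $20, price covers variable cost and the firm should produce.
Set P = MC: 68 = 38 - 24q + 6q^2 → -30 - 24q + 6q^2 = 0. The roots are q = -1 and q = 5; the profit-maximizing output is on the rising part of MC, so q* = 5.
Check: AVC at q = 5 is $28 ≤ P, so revenue covers variable cost.
Profit = P·q − TC = 68·5 − 374 = -$34, a loss, but smaller than the $234 fixed cost the firm would lose by shutting down.

Produce at q = 5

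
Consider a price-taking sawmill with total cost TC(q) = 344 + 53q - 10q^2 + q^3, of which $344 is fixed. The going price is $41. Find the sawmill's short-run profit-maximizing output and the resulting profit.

Profit = -$272 at q = 6

AVC = 53 - 10q + q^2; min AVC = $28 at q = 5. Since P = $41 ≥ min AVC, the firm produces.
With MC = 53 - 20q + 3q^2, P = MC on the upward-sloping part at q* = 6.
TR = 41·6 = 246. TC = 344 + 174 = 518. Profit = 246 − 518 = -$272.
By producing, the firm covers all variable cost plus $72 of fixed cost; shutting down would lose the full $344.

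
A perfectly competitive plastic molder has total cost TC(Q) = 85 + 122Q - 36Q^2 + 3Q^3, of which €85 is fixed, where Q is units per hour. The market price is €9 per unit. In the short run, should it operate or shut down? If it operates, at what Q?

Shut down

From TC, MC = TC'(Q) = 122 - 72Q + 9Q^2 and AVC = VC/Q = 122 - 36Q + 3Q^2.
The AVC parabola has its vertex at Q = 36/6 = 6, where AVC = 122 - 36·6 + 3·6^2 = €14.
With P < min AVC (€9 < €14), every unit sold adds to the loss.
Best response: produce nothing and absorb the €85 fixed cost.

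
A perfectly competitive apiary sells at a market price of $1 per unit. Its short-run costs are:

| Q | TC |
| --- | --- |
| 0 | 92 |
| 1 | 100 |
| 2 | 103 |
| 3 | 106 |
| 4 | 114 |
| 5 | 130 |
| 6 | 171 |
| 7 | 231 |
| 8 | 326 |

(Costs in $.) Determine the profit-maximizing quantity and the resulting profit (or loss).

Profit at each row (π = 1Q − TC): Q=0: -92; Q=1: -99; Q=2: -101; Q=3: -103; Q=4: -110; Q=5: -125; Q=6: -165; Q=7: -224; Q=8: -318.
Profit is highest at Q = 0. Equivalently, the lowest AVC in the table is 14/3 ≈ $4.67 at Q = 3, and P = $1 falls below it — price never covers variable cost, so the firm shuts down and loses only its fixed cost.

Q = 0 (shut down); profit = -$92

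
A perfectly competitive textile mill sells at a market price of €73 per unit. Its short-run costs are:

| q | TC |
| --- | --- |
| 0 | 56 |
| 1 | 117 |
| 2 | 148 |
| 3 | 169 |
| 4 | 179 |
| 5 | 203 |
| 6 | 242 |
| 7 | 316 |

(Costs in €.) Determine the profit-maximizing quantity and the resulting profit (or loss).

Compute π = P·q − TC at each output: q=0: -56; q=1: -44; q=2: -2; q=3: 50; q=4: 113; q=5: 162; q=6: 196; q=7: 195.
Profit is maximized at q = 6. AVC there is 186/6 = €31 ≤ P, so producing beats shutting down (which would give -€56).

q = 6; profit = €196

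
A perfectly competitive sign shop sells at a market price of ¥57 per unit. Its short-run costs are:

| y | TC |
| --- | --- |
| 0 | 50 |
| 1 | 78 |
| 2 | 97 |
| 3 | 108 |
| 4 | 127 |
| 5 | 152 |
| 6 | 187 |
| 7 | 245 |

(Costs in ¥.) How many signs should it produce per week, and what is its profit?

y = 6; profit = ¥155

Profit at each row (π = 57y − TC): y=0: -50; y=1: -21; y=2: 17; y=3: 63; y=4: 101; y=5: 133; y=6: 155; y=7: 154.
Profit is maximized at y = 6. AVC there is 137/6 = ¥22.83 ≤ P, so producing beats shutting down (which would give -¥50).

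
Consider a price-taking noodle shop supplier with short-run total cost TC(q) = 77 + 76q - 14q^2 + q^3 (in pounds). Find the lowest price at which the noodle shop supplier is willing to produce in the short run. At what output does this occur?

Short-run supply begins at min AVC. From VC = 76q - 14q^2 + q^3, AVC = 76 - 14q + q^2.
dAVC/dq = -14 + 2q = 0 gives q = 7. min AVC = 76 - 14·7 + 7^2 = 27.
So the shutdown price is £27.

£27 per unit, at q = 7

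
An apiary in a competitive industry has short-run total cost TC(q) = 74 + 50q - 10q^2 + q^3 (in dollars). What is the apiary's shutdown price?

$25 per unit

Short-run supply begins at min AVC. From VC = 50q - 10q^2 + q^3, AVC = 50 - 10q + q^2.
At the minimum of AVC, MC = AVC. MC = 50 - 20q + 3q^2; setting MC = AVC gives 2q^2 - 10q = 0, so q = 5. min AVC = 25.
The firm shuts down for any P below $25.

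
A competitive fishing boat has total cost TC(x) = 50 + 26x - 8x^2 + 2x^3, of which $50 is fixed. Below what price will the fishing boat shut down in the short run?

The shutdown price is the minimum of AVC. VC = 26x - 8x^2 + 2x^3, so AVC = 26 - 8x + 2x^2.
dAVC/dx = -8 + 4x = 0 gives x = 2. min AVC = 26 - 8·2 + 2·2^2 = 18.
The firm shuts down for any P below $18.

$18 per unit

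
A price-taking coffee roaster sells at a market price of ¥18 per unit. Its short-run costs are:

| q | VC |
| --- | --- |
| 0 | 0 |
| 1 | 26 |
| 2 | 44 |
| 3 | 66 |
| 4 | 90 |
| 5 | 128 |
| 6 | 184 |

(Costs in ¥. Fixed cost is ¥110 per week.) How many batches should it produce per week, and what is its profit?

q = 0 (shut down); profit = -¥110

Tabulate TR − TC: q=0: -110; q=1: -118; q=2: -118; q=3: -122; q=4: -128; q=5: -148; q=6: -186.
Profit is highest at q = 0. Equivalently, the lowest AVC in the table is 44/2 ≈ ¥22 at q = 2, and P = ¥18 falls below it — price never covers variable cost, so the firm shuts down and loses only its fixed cost.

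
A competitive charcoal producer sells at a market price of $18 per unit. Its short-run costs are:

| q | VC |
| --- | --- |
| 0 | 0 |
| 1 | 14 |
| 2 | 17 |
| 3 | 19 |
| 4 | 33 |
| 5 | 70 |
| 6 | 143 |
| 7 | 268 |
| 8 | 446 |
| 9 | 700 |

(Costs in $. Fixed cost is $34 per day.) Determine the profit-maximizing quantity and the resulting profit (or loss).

q = 4; profit = $5

Compute π = P·q − TC at each output: q=0: -34; q=1: -30; q=2: -15; q=3: 1; q=4: 5; q=5: -14; q=6: -69; q=7: -176; q=8: -336; q=9: -572.
Profit is maximized at q = 4. AVC there is 33/4 = $8.25 ≤ P, so producing beats shutting down (which would give -$34).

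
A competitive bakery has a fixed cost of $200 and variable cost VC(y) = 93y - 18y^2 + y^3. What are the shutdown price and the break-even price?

Shutdown price = $12; break-even price = $33

Shutdown price = min AVC. AVC = 93 - 18y + y^2, with vertex at y = 9 and minimum $12.
ATC = 200/y + 93 - 18y + y^2. Setting dATC/dy = −200/y^2 − 18 + 2y = 0 gives y = 10 (since 2·10^3 − 18·10^2 = 200).
min ATC = 200/10 + 93 − 18·10 + 10^2 = $33. That is the break-even price.
Between these two prices the firm operates at a loss; above $33 it earns a profit.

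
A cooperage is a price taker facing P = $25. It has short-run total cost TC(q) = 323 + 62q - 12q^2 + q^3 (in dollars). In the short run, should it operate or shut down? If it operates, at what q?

Shut down

Strip out fixed cost: VC = 62q - 12q^2 + q^3. Then AVC = 62 - 12q + q^2 and MC = 62 - 24q + 3q^2.
The AVC parabola has its vertex at q = 12/2 = 6, where AVC = 62 - 12·6 + 6^2 = $26.
Since P = $25 < min AVC = $26, price fails to cover variable cost at any output.
Best response: produce nothing and absorb the $323 fixed cost.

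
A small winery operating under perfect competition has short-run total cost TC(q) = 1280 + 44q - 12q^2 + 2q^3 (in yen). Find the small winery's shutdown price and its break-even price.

Shutdown price = ¥26; break-even price = ¥236

AVC = 44 - 12q + 2q^2; minimized at q = 3, giving min AVC = ¥26. That is the shutdown price.
ATC = 1280/q + 44 - 12q + 2q^2. Setting dATC/dq = −1280/q^2 − 12 + 4q = 0 gives q = 8 (since 4·8^3 − 12·8^2 = 1280).
min ATC = 1280/8 + 44 − 12·8 + 2·8^2 = ¥236. That is the break-even price.
For ¥26 ≤ P < ¥236 the firm produces at a loss; below ¥26 it shuts down.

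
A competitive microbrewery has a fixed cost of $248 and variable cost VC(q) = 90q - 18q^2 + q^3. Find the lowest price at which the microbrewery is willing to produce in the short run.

The firm shuts down when price falls below the minimum of average variable cost. AVC = VC/q = 90 - 18q + q^2.
At the minimum of AVC, MC = AVC. MC = 90 - 36q + 3q^2; setting MC = AVC gives 2q^2 - 18q = 0, so q = 9. min AVC = 9.
So the shutdown price is $9.

$9 per unit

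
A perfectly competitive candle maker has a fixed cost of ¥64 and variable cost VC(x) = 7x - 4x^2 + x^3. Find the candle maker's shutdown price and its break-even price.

AVC = 7 - 4x + x^2; minimized at x = 2, giving min AVC = ¥3. That is the shutdown price.
ATC = 64/x + 7 - 4x + x^2. Setting dATC/dx = −64/x^2 − 4 + 2x = 0 gives x = 4 (since 2·4^3 − 4·4^2 = 64).
min ATC = 64/4 + 7 − 4·4 + 4^2 = ¥23. That is the break-even price.
For ¥3 ≤ P < ¥23 the firm produces at a loss; below ¥3 it shuts down.

Shutdown price = ¥3; break-even price = ¥23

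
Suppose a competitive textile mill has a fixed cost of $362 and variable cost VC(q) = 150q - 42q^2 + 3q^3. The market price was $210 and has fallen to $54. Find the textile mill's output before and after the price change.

MC = 150 - 84q + 9q^2; the shutdown threshold is min AVC = $3 (at q = 7).
With P = $210 above the shutdown price, P = MC gives q = 10.
At P = $54 ≥ min AVC, set P = MC: q = 8. The firm stays open but cuts output.

Output falls from 10 to 8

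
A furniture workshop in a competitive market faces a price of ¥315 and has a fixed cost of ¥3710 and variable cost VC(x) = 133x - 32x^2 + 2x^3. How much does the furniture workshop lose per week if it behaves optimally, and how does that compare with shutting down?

Profit = -¥330 at x = 13

AVC = 133 - 32x + 2x^2 has its minimum ¥5 at x = 8; price ¥315 clears that bar, so the firm operates.
With MC = 133 - 64x + 6x^2, P = MC on the upward-sloping part at x* = 13.
TR = 315·13 = 4095. TC = 3710 + 715 = 4425. Profit = 4095 − 4425 = -¥330.
By producing, the firm covers all variable cost plus ¥3380 of fixed cost; shutting down would lose the full ¥3710.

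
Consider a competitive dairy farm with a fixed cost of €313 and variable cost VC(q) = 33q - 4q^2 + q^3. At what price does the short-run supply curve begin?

€29 per unit

The firm shuts down when price falls below the minimum of average variable cost. AVC = VC/q = 33 - 4q + q^2.
dAVC/dq = -4 + 2q = 0 gives q = 2. min AVC = 33 - 4·2 + 2^2 = 29.
For P < €29 the firm produces nothing.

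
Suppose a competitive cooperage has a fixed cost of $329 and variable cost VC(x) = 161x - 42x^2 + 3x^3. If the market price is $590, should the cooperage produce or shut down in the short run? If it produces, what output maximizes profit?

Variable cost is VC = 161x - 42x^2 + 3x^3, so AVC = VC/x = 161 - 42x + 3x^2 and MC = dTC/dx = 161 - 84x + 9x^2.
AVC is minimized where dAVC/dx = -42 + 6x = 0, at x = 7; min AVC = 161 - 42·7 + 3·7^2 = $14.
P = $590 exceeds min AVC = $14, so the firm stays open.
Solving P = MC: -429 - 84x + 9x^2 = 0 ⇒ x = -11/3 or 13. On the upward-sloping branch, x* = 13.
Check: AVC at x = 13 is $122 ≤ P, so revenue covers variable cost.
Profit = P·x − TC = 590·13 − 1915 = $5755.

Produce at x = 13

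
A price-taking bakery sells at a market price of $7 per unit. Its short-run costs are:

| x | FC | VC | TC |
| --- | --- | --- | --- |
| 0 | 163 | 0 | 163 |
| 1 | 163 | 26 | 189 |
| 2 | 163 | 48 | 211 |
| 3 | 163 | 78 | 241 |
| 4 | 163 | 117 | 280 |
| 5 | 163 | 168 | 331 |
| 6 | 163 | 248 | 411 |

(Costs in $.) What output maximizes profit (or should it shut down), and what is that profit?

Profit at each row (π = 7x − TC): x=0: -163; x=1: -182; x=2: -197; x=3: -220; x=4: -252; x=5: -296; x=6: -369.
Profit is highest at x = 0. Equivalently, the lowest AVC in the table is 48/2 ≈ $24 at x = 2, and P = $7 falls below it — price never covers variable cost, so the firm shuts down and loses only its fixed cost.

x = 0 (shut down); profit = -$163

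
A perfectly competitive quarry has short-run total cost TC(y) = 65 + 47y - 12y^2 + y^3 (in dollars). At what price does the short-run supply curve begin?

Short-run supply begins at min AVC. From VC = 47y - 12y^2 + y^3, AVC = 47 - 12y + y^2.
dAVC/dy = -12 + 2y = 0 gives y = 6. min AVC = 47 - 12·6 + 6^2 = 11.
The firm shuts down for any P below $11.

$11 per unit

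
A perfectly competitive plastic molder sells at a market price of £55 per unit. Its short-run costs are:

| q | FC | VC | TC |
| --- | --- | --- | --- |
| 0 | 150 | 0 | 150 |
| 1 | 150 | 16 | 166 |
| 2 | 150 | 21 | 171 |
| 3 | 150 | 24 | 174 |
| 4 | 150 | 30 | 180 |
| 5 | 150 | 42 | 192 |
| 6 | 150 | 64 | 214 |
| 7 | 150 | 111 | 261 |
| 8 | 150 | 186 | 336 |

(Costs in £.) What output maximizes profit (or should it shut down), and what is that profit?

Compute π = P·q − TC at each output: q=0: -150; q=1: -111; q=2: -61; q=3: -9; q=4: 40; q=5: 83; q=6: 116; q=7: 124; q=8: 104.
Profit is maximized at q = 7. AVC there is 111/7 = £15.86 ≤ P, so producing beats shutting down (which would give -£150).

q = 7; profit = £124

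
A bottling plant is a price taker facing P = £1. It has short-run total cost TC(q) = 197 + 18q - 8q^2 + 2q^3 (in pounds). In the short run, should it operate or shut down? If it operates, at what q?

Shut down

Strip out fixed cost: VC = 18q - 8q^2 + 2q^3. Then AVC = 18 - 8q + 2q^2 and MC = 18 - 16q + 6q^2.
AVC is minimized where dAVC/dq = -8 + 4q = 0, at q = 2; min AVC = 18 - 8·2 + 2·2^2 = £10.
With P < min AVC (£1 < £10), every unit sold adds to the loss.
Shutting down limits the loss to fixed cost, £197.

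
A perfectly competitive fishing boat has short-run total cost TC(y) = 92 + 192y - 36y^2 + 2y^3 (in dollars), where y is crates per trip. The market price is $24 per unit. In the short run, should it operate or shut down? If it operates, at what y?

From TC, MC = TC'(y) = 192 - 72y + 6y^2 and AVC = VC/y = 192 - 36y + 2y^2.
The AVC parabola has its vertex at y = 36/4 = 9, where AVC = 192 - 36·9 + 2·9^2 = $30.
With P < min AVC ($24 < $30), every unit sold adds to the loss.
Shutting down limits the loss to fixed cost, $92.

Shut down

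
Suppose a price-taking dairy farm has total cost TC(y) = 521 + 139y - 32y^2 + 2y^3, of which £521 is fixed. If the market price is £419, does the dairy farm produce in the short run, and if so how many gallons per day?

Produce at y = 14

From TC, MC = TC'(y) = 139 - 64y + 6y^2 and AVC = VC/y = 139 - 32y + 2y^2.
The AVC parabola has its vertex at y = 32/4 = 8, where AVC = 139 - 32·8 + 2·8^2 = £11.
P = £419 exceeds min AVC = £11, so the firm stays open.
Set P = MC: 419 = 139 - 64y + 6y^2 → -280 - 64y + 6y^2 = 0. The roots are y = -10/3 and y = 14; the profit-maximizing output is on the rising part of MC, so y* = 14.
Check: AVC at y = 14 is £83 ≤ P, so revenue covers variable cost.
Profit = P·y − TC = 419·14 − 1683 = £4183.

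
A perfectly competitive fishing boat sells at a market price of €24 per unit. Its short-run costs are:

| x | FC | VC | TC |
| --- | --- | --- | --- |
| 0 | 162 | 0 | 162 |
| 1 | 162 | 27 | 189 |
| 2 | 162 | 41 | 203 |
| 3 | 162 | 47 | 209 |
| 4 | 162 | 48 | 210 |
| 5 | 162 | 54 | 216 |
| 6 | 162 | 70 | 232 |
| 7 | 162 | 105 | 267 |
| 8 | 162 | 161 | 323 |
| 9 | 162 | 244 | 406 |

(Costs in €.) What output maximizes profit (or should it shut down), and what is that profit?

Compute π = P·x − TC at each output: x=0: -162; x=1: -165; x=2: -155; x=3: -137; x=4: -114; x=5: -96; x=6: -88; x=7: -99; x=8: -131; x=9: -190.
Profit is maximized at x = 6. AVC there is 70/6 = €11.67 ≤ P, so producing beats shutting down (which would give -€162).

x = 6; profit = -€88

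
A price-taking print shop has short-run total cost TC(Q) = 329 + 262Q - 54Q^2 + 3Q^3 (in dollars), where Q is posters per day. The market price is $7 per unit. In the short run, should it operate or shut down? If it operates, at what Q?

Shut down

From TC, MC = TC'(Q) = 262 - 108Q + 9Q^2 and AVC = VC/Q = 262 - 54Q + 3Q^2.
AVC hits its minimum where MC = AVC, at Q = 9, giving min AVC = 262 - 54·9 + 3·9^2 = $19.
Since P = $7 < min AVC = $19, price fails to cover variable cost at any output.
Shutting down limits the loss to fixed cost, $329.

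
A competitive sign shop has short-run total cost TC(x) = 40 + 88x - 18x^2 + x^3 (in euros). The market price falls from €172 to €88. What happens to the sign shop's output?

Output falls from 14 to 12

MC = 88 - 36x + 3x^2; the shutdown threshold is min AVC = €7 (at x = 9).
At P = €172 ≥ min AVC, set P = MC on the rising branch: x = 14.
At P = €88 ≥ min AVC, set P = MC: x = 12. The firm stays open but cuts output.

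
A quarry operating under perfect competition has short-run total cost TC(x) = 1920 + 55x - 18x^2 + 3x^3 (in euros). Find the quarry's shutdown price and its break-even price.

Shutdown price = €28; break-even price = €343

AVC = 55 - 18x + 3x^2; minimized at x = 3, giving min AVC = €28. That is the shutdown price.
ATC = 1920/x + 55 - 18x + 3x^2. Setting dATC/dx = −1920/x^2 − 18 + 6x = 0 gives x = 8 (since 6·8^3 − 18·8^2 = 1920).
min ATC = 1920/8 + 55 − 18·8 + 3·8^2 = €343. That is the break-even price.
Between these two prices the firm operates at a loss; above €343 it earns a profit.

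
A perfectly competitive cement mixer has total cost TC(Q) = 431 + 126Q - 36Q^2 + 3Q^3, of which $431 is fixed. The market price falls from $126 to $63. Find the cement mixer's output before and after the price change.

AVC = 126 - 36Q + 3Q^2, minimized at Q = 6 where min AVC = $18. MC = 126 - 72Q + 9Q^2.
At P = $126 ≥ min AVC, set P = MC on the rising branch: Q = 8.
At P = $63 ≥ min AVC, set P = MC: Q = 7. The firm stays open but cuts output.

Output falls from 8 to 7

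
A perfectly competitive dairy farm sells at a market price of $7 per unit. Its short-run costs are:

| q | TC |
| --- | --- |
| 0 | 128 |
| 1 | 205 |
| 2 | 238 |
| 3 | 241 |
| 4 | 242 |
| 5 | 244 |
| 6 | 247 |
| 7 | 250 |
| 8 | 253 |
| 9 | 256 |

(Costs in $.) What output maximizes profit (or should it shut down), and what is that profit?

Tabulate TR − TC: q=0: -128; q=1: -198; q=2: -224; q=3: -220; q=4: -214; q=5: -209; q=6: -205; q=7: -201; q=8: -197; q=9: -193.
Profit is highest at q = 0. Equivalently, the lowest AVC in the table is 128/9 ≈ $14.22 at q = 9, and P = $7 falls below it — price never covers variable cost, so the firm shuts down and loses only its fixed cost.

q = 0 (shut down); profit = -$128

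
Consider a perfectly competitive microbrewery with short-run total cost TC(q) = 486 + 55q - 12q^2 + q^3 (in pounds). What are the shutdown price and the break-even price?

Shutdown price = £19; break-even price = £82

AVC = 55 - 12q + q^2; minimized at q = 6, giving min AVC = £19. That is the shutdown price.
ATC = 486/q + 55 - 12q + q^2. Setting dATC/dq = −486/q^2 − 12 + 2q = 0 gives q = 9 (since 2·9^3 − 12·9^2 = 486).
min ATC = 486/9 + 55 − 12·9 + 9^2 = £82. That is the break-even price.
Between these two prices the firm operates at a loss; above £82 it earns a profit.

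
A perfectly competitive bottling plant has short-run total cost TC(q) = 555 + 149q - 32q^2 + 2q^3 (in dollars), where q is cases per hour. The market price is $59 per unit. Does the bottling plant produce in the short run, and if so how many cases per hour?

Produce at q = 9

Variable cost is VC = 149q - 32q^2 + 2q^3, so AVC = VC/q = 149 - 32q + 2q^2 and MC = dTC/dq = 149 - 64q + 6q^2.
AVC hits its minimum where MC = AVC, at q = 8, giving min AVC = 149 - 32·8 + 2·8^2 = $21.
P = $59 exceeds min AVC = $21, so the firm stays open.
Set P = MC: 59 = 149 - 64q + 6q^2 → 90 - 64q + 6q^2 = 0. The roots are q = 5/3 and q = 9; the profit-maximizing output is on the rising part of MC, so q* = 9.
Check: AVC at q = 9 is $23 ≤ P, so revenue covers variable cost.
Profit = P·q − TC = 59·9 − 762 = -$231, a loss, but smaller than the $555 fixed cost the firm would lose by shutting down.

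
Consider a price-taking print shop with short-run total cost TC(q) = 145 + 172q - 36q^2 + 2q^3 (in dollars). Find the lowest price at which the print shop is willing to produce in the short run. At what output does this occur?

Short-run supply begins at min AVC. From VC = 172q - 36q^2 + 2q^3, AVC = 172 - 36q + 2q^2.
dAVC/dq = -36 + 4q = 0 gives q = 9. min AVC = 172 - 36·9 + 2·9^2 = 10.
So the shutdown price is $10.

$10 per unit, at q = 9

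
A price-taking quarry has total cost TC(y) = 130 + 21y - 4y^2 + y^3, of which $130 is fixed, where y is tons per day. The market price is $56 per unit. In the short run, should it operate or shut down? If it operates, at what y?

Produce at y = 5

From TC, MC = TC'(y) = 21 - 8y + 3y^2 and AVC = VC/y = 21 - 4y + y^2.
AVC hits its minimum where MC = AVC, at y = 2, giving min AVC = 21 - 4·2 + 2^2 = $17.
P = $56 exceeds min AVC = $17, so the firm stays open.
Set P = MC: 56 = 21 - 8y + 3y^2 → -35 - 8y + 3y^2 = 0. The roots are y = -7/3 and y = 5; the profit-maximizing output is on the rising part of MC, so y* = 5.
Check: AVC at y = 5 is $26 ≤ P, so revenue covers variable cost.
Profit = P·y − TC = 56·5 − 260 = $20.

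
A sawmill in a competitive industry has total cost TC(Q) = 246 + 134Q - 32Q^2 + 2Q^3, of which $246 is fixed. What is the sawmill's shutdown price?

$6 per unit

The shutdown price is the minimum of AVC. VC = 134Q - 32Q^2 + 2Q^3, so AVC = 134 - 32Q + 2Q^2.
At the minimum of AVC, MC = AVC. MC = 134 - 64Q + 6Q^2; setting MC = AVC gives 4Q^2 - 32Q = 0, so Q = 8. min AVC = 6.
The firm shuts down for any P below $6.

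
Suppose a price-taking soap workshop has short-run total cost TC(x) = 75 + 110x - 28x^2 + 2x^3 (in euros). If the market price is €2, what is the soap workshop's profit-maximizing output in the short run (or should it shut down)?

Shut down

Variable cost is VC = 110x - 28x^2 + 2x^3, so AVC = VC/x = 110 - 28x + 2x^2 and MC = dTC/dx = 110 - 56x + 6x^2.
AVC hits its minimum where MC = AVC, at x = 7, giving min AVC = 110 - 28·7 + 2·7^2 = €12.
Since P = €2 < min AVC = €12, price fails to cover variable cost at any output.
Shutting down limits the loss to fixed cost, €75.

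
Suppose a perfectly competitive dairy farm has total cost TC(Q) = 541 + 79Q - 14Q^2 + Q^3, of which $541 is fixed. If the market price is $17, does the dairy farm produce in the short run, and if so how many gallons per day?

Shut down

From TC, MC = TC'(Q) = 79 - 28Q + 3Q^2 and AVC = VC/Q = 79 - 14Q + Q^2.
The AVC parabola has its vertex at Q = 14/2 = 7, where AVC = 79 - 14·7 + 7^2 = $30.
With P < min AVC ($17 < $30), every unit sold adds to the loss.
Shutting down limits the loss to fixed cost, $541.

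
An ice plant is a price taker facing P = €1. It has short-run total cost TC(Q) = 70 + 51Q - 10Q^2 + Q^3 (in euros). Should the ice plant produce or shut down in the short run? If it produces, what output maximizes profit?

From TC, MC = TC'(Q) = 51 - 20Q + 3Q^2 and AVC = VC/Q = 51 - 10Q + Q^2.
AVC is minimized where dAVC/dQ = -10 + 2Q = 0, at Q = 5; min AVC = 51 - 10·5 + 5^2 = €26.
With P < min AVC (€1 < €26), every unit sold adds to the loss.
Shutting down limits the loss to fixed cost, €70.

Shut down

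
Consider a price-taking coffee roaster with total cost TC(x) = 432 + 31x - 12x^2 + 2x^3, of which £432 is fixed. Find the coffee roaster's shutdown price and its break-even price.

Shutdown price = min AVC. AVC = 31 - 12x + 2x^2, with vertex at x = 3 and minimum £13.
ATC = 432/x + 31 - 12x + 2x^2. Setting dATC/dx = −432/x^2 − 12 + 4x = 0 gives x = 6 (since 4·6^3 − 12·6^2 = 432).
min ATC = 432/6 + 31 − 12·6 + 2·6^2 = £103. That is the break-even price.
For £13 ≤ P < £103 the firm produces at a loss; below £13 it shuts down.

Shutdown price = £13; break-even price = £103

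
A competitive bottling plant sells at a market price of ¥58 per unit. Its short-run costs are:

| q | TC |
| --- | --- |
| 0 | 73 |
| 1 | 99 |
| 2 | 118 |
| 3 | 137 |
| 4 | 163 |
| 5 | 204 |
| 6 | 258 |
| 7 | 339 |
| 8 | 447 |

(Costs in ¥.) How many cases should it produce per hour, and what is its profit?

Compute π = P·q − TC at each output: q=0: -73; q=1: -41; q=2: -2; q=3: 37; q=4: 69; q=5: 86; q=6: 90; q=7: 67; q=8: 17.
Profit is maximized at q = 6. AVC there is 185/6 = ¥30.83 ≤ P, so producing beats shutting down (which would give -¥73).

q = 6; profit = ¥90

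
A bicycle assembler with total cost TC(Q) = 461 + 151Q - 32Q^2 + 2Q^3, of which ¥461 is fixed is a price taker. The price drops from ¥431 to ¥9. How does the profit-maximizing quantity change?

Output falls from 14 to 0 (the firm shuts down)

MC = 151 - 64Q + 6Q^2; the shutdown threshold is min AVC = ¥23 (at Q = 8).
With P = ¥431 above the shutdown price, P = MC gives Q = 14.
At P = ¥9 < min AVC = ¥23, price no longer covers variable cost at any output, so the firm shuts down: Q = 0.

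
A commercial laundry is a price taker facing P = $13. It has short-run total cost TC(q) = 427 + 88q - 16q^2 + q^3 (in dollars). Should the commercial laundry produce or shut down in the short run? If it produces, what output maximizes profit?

Variable cost is VC = 88q - 16q^2 + q^3, so AVC = VC/q = 88 - 16q + q^2 and MC = dTC/dq = 88 - 32q + 3q^2.
The AVC parabola has its vertex at q = 16/2 = 8, where AVC = 88 - 16·8 + 8^2 = $24.
P = $13 lies below min AVC = $24; no output level covers variable cost.
Shutting down limits the loss to fixed cost, $427.

Shut down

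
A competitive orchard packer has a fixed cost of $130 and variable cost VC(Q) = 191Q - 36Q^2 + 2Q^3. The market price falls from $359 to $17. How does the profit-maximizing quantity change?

Output falls from 14 to 0 (the firm shuts down)

MC = 191 - 72Q + 6Q^2; the shutdown threshold is min AVC = $29 (at Q = 9).
At P = $359 ≥ min AVC, set P = MC on the rising branch: Q = 14.
At P = $17 < min AVC = $29, price no longer covers variable cost at any output, so the firm shuts down: Q = 0.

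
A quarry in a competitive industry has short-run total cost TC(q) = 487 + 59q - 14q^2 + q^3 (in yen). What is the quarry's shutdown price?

The firm shuts down when price falls below the minimum of average variable cost. AVC = VC/q = 59 - 14q + q^2.
At the minimum of AVC, MC = AVC. MC = 59 - 28q + 3q^2; setting MC = AVC gives 2q^2 - 14q = 0, so q = 7. min AVC = 10.
The firm shuts down for any P below ¥10.

¥10 per unit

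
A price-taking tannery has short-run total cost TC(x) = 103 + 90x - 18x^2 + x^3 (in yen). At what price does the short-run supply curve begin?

¥9 per unit

The firm shuts down when price falls below the minimum of average variable cost. AVC = VC/x = 90 - 18x + x^2.
dAVC/dx = -18 + 2x = 0 gives x = 9. min AVC = 90 - 18·9 + 9^2 = 9.
The firm shuts down for any P below ¥9.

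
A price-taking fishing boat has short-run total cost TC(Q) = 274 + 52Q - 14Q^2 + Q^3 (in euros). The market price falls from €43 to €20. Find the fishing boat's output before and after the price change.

Output falls from 9 to 8

AVC = 52 - 14Q + Q^2, minimized at Q = 7 where min AVC = €3. MC = 52 - 28Q + 3Q^2.
With P = €43 above the shutdown price, P = MC gives Q = 9.
At P = €20 ≥ min AVC, set P = MC: Q = 8. The firm stays open but cuts output.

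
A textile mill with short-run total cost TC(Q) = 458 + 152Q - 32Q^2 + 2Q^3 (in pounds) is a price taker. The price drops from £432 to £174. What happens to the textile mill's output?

AVC = 152 - 32Q + 2Q^2, minimized at Q = 8 where min AVC = £24. MC = 152 - 64Q + 6Q^2.
With P = £432 above the shutdown price, P = MC gives Q = 14.
At P = £174 ≥ min AVC, set P = MC: Q = 11. The firm stays open but cuts output.

Output falls from 14 to 11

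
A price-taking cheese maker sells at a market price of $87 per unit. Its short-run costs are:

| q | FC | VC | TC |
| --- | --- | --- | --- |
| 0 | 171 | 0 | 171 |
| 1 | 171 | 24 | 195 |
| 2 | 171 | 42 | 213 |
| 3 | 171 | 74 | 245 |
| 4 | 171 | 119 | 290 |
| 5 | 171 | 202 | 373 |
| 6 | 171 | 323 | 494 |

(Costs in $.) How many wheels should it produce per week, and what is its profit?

Profit at each row (π = 87q − TC): q=0: -171; q=1: -108; q=2: -39; q=3: 16; q=4: 58; q=5: 62; q=6: 28.
Profit is maximized at q = 5. AVC there is 202/5 = $40.40 ≤ P, so producing beats shutting down (which would give -$171).

q = 5; profit = $62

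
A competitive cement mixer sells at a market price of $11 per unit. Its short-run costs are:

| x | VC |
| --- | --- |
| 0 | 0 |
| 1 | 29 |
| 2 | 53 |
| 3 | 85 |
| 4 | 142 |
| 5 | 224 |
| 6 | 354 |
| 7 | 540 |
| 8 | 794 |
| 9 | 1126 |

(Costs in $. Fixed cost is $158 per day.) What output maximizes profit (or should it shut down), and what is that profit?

Profit at each row (π = 11x − TC): x=0: -158; x=1: -176; x=2: -189; x=3: -210; x=4: -256; x=5: -327; x=6: -446; x=7: -621; x=8: -864; x=9: -1185.
Profit is highest at x = 0. Equivalently, the lowest AVC in the table is 53/2 ≈ $26.50 at x = 2, and P = $11 falls below it — price never covers variable cost, so the firm shuts down and loses only its fixed cost.

x = 0 (shut down); profit = -$158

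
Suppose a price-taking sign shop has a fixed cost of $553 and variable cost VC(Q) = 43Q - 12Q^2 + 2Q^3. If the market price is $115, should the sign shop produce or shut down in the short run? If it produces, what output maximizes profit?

Produce at Q = 6

Variable cost is VC = 43Q - 12Q^2 + 2Q^3, so AVC = VC/Q = 43 - 12Q + 2Q^2 and MC = dTC/dQ = 43 - 24Q + 6Q^2.
The AVC parabola has its vertex at Q = 12/4 = 3, where AVC = 43 - 12·3 + 2·3^2 = $25.
Since P = $115 ≥ min AVC = $25, price covers variable cost and the firm should produce.
Set P = MC: 115 = 43 - 24Q + 6Q^2 → -72 - 24Q + 6Q^2 = 0. The roots are Q = -2 and Q = 6; the profit-maximizing output is on the rising part of MC, so Q* = 6.
Check: AVC at Q = 6 is $43 ≤ P, so revenue covers variable cost.
Profit = P·Q − TC = 115·6 − 811 = -$121, a loss, but smaller than the $553 fixed cost the firm would lose by shutting down.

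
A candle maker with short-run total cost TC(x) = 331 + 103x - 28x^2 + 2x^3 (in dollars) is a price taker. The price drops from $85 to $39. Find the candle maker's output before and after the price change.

MC = 103 - 56x + 6x^2; the shutdown threshold is min AVC = $5 (at x = 7).
At P = $85 ≥ min AVC, set P = MC on the rising branch: x = 9.
At P = $39 ≥ min AVC, set P = MC: x = 8. The firm stays open but cuts output.

Output falls from 9 to 8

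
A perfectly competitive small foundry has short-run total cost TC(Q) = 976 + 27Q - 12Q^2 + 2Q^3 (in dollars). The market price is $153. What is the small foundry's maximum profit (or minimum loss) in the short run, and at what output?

AVC = 27 - 12Q + 2Q^2; min AVC = $9 at Q = 3. Since P = $153 ≥ min AVC, the firm produces.
MC = 27 - 24Q + 6Q^2. Setting P = MC and taking the root on the rising branch gives Q* = 7.
TR = 153·7 = 1071. TC = 976 + 287 = 1263. Profit = 1071 − 1263 = -$192.
Shutting down would mean losing the fixed cost of $976, so operating at a loss of $192 is better by $784.

Profit = -$192 at Q = 7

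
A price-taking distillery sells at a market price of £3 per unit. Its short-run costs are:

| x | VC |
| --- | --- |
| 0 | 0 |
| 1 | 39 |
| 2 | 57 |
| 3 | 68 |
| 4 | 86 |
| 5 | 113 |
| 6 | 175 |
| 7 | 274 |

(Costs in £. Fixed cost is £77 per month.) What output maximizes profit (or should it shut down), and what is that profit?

Tabulate TR − TC: x=0: -77; x=1: -113; x=2: -128; x=3: -136; x=4: -151; x=5: -175; x=6: -234; x=7: -330.
Profit is highest at x = 0. Equivalently, the lowest AVC in the table is 86/4 ≈ £21.50 at x = 4, and P = £3 falls below it — price never covers variable cost, so the firm shuts down and loses only its fixed cost.

x = 0 (shut down); profit = -£77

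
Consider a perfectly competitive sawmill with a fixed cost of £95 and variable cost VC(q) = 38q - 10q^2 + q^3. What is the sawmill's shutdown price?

Short-run supply begins at min AVC. From VC = 38q - 10q^2 + q^3, AVC = 38 - 10q + q^2.
At the minimum of AVC, MC = AVC. MC = 38 - 20q + 3q^2; setting MC = AVC gives 2q^2 - 10q = 0, so q = 5. min AVC = 13.
For P < £13 the firm produces nothing.

£13 per unit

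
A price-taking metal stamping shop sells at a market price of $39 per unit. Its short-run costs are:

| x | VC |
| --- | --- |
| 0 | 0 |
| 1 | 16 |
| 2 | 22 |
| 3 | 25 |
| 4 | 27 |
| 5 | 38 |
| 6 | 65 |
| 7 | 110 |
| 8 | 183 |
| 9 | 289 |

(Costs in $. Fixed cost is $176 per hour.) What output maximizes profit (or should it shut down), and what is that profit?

x = 6; profit = -$7

Tabulate TR − TC: x=0: -176; x=1: -153; x=2: -120; x=3: -84; x=4: -47; x=5: -19; x=6: -7; x=7: -13; x=8: -47; x=9: -114.
Profit is maximized at x = 6. AVC there is 65/6 = $10.83 ≤ P, so producing beats shutting down (which would give -$176).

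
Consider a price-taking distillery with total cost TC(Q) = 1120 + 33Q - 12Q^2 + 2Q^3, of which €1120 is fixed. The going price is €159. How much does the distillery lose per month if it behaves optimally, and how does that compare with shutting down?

AVC = 33 - 12Q + 2Q^2; min AVC = €15 at Q = 3. Since P = €159 ≥ min AVC, the firm produces.
With MC = 33 - 24Q + 6Q^2, P = MC on the upward-sloping part at Q* = 7.
TR = 159·7 = 1113. TC = 1120 + 329 = 1449. Profit = 1113 − 1449 = -€336.
That loss of €336 beats the €1120 the firm would lose by shutting down; producing recovers €784 of fixed cost.

Profit = -€336 at Q = 7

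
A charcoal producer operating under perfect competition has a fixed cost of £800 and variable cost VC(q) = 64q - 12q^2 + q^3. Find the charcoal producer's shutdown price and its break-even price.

Shutdown price = min AVC. AVC = 64 - 12q + q^2, with vertex at q = 6 and minimum £28.
ATC = 800/q + 64 - 12q + q^2. Setting dATC/dq = −800/q^2 − 12 + 2q = 0 gives q = 10 (since 2·10^3 − 12·10^2 = 800).
min ATC = 800/10 + 64 − 12·10 + 10^2 = £124. That is the break-even price.
Between these two prices the firm operates at a loss; above £124 it earns a profit.

Shutdown price = £28; break-even price = £124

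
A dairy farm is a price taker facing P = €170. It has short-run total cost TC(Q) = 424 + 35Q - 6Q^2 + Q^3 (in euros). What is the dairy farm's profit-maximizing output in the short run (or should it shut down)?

From TC, MC = TC'(Q) = 35 - 12Q + 3Q^2 and AVC = VC/Q = 35 - 6Q + Q^2.
The AVC parabola has its vertex at Q = 6/2 = 3, where AVC = 35 - 6·3 + 3^2 = €26.
Because €170 ≥ €26, revenue can cover variable cost; the firm operates.
P = MC gives -135 - 12Q + 3Q^2 = 0, with roots -5 and 9. Take the larger (rising MC): Q* = 9.
Check: AVC at Q = 9 is €62 ≤ P, so revenue covers variable cost.
Profit = P·Q − TC = 170·9 − 982 = €548.

Produce at Q = 9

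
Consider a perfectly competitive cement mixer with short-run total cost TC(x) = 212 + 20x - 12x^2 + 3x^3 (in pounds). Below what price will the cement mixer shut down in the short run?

The firm shuts down when price falls below the minimum of average variable cost. AVC = VC/x = 20 - 12x + 3x^2.
At the minimum of AVC, MC = AVC. MC = 20 - 24x + 9x^2; setting MC = AVC gives 6x^2 - 12x = 0, so x = 2. min AVC = 8.
So the shutdown price is £8.

£8 per unit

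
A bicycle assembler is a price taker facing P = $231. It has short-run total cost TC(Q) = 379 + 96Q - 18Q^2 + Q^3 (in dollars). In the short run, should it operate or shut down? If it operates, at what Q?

Strip out fixed cost: VC = 96Q - 18Q^2 + Q^3. Then AVC = 96 - 18Q + Q^2 and MC = 96 - 36Q + 3Q^2.
AVC is minimized where dAVC/dQ = -18 + 2Q = 0, at Q = 9; min AVC = 96 - 18·9 + 9^2 = $15.
Since P = $231 ≥ min AVC = $15, price covers variable cost and the firm should produce.
Solving P = MC: -135 - 36Q + 3Q^2 = 0 ⇒ Q = -3 or 15. On the upward-sloping branch, Q* = 15.
Check: AVC at Q = 15 is $51 ≤ P, so revenue covers variable cost.
Profit = P·Q − TC = 231·15 − 1144 = $2321.

Produce at Q = 15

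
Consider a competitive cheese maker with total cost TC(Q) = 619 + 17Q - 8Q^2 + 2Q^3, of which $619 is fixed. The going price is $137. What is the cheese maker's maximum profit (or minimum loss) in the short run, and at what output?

AVC = 17 - 8Q + 2Q^2; min AVC = $9 at Q = 2. Since P = $137 ≥ min AVC, the firm produces.
With MC = 17 - 16Q + 6Q^2, P = MC on the upward-sloping part at Q* = 6.
TR = 137·6 = 822. TC = 619 + 246 = 865. Profit = 822 − 865 = -$43.
That loss of $43 beats the $619 the firm would lose by shutting down; producing recovers $576 of fixed cost.

Profit = -$43 at Q = 6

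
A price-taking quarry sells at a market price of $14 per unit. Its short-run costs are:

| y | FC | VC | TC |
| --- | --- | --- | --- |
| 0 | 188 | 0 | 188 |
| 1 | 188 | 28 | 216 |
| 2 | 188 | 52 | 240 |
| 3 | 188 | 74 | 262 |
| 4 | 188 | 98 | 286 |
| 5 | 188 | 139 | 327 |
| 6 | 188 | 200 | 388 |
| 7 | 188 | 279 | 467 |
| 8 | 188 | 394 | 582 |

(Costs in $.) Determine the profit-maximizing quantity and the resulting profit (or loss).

Compute π = P·y − TC at each output: y=0: -188; y=1: -202; y=2: -212; y=3: -220; y=4: -230; y=5: -257; y=6: -304; y=7: -369; y=8: -470.
Profit is highest at y = 0. Equivalently, the lowest AVC in the table is 98/4 ≈ $24.50 at y = 4, and P = $14 falls below it — price never covers variable cost, so the firm shuts down and loses only its fixed cost.

y = 0 (shut down); profit = -$188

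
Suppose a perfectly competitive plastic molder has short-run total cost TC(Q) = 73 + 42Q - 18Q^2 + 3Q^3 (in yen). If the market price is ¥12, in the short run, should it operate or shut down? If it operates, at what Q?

Strip out fixed cost: VC = 42Q - 18Q^2 + 3Q^3. Then AVC = 42 - 18Q + 3Q^2 and MC = 42 - 36Q + 9Q^2.
The AVC parabola has its vertex at Q = 18/6 = 3, where AVC = 42 - 18·3 + 3·3^2 = ¥15.
Since P = ¥12 < min AVC = ¥15, price fails to cover variable cost at any output.
Shutting down limits the loss to fixed cost, ¥73.

Shut down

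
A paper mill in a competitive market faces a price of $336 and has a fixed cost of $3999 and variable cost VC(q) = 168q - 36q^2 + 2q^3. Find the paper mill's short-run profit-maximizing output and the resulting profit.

Profit = -$79 at q = 14

AVC = 168 - 36q + 2q^2; min AVC = $6 at q = 9. Since P = $336 ≥ min AVC, the firm produces.
With MC = 168 - 72q + 6q^2, P = MC on the upward-sloping part at q* = 14.
TR = 336·14 = 4704. TC = 3999 + 784 = 4783. Profit = 4704 − 4783 = -$79.
That loss of $79 beats the $3999 the firm would lose by shutting down; producing recovers $3920 of fixed cost.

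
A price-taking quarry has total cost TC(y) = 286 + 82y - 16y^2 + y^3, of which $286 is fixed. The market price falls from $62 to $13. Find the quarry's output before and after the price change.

Output falls from 10 to 0 (the firm shuts down)

AVC = 82 - 16y + y^2, minimized at y = 8 where min AVC = $18. MC = 82 - 32y + 3y^2.
With P = $62 above the shutdown price, P = MC gives y = 10.
At P = $13 < min AVC = $18, price no longer covers variable cost at any output, so the firm shuts down: y = 0.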